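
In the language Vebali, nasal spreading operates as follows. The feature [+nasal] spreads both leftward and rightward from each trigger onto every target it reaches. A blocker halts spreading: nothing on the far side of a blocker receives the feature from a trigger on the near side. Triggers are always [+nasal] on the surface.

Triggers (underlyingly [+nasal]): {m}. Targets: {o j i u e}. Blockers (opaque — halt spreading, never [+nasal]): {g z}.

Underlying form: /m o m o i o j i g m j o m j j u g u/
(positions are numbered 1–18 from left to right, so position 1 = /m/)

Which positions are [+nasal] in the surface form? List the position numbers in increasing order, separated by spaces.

From /m/ at 1 rightward: 2 /o/ → [+nasal]; 3 /m/ is itself a trigger — this domain ends here.
From /m/ at 1 leftward: word edge.
From /m/ at 3 rightward: 4 /o/ → [+nasal]; 5 /i/ → [+nasal]; 6 /o/ → [+nasal]; 7 /j/ → [+nasal]; 8 /i/ → [+nasal]; 9 /g/ blocks.
From /m/ at 3 leftward: 2 /o/ → [+nasal]; 1 /m/ is itself a trigger — this domain ends here.
From /m/ at 10 rightward: 11 /j/ → [+nasal]; 12 /o/ → [+nasal]; 13 /m/ is itself a trigger — this domain ends here.
From /m/ at 10 leftward: 9 /g/ blocks.
From /m/ at 13 rightward: 14 /j/ → [+nasal]; 15 /j/ → [+nasal]; 16 /u/ → [+nasal]; 17 /g/ blocks.
From /m/ at 13 leftward: 12 /o/ → [+nasal]; 11 /j/ → [+nasal]; 10 /m/ is itself a trigger — this domain ends here.
Target with no active source: position 18 stays [-nasal].

1 2 3 4 5 6 7 8 10 11 12 13 14 15 16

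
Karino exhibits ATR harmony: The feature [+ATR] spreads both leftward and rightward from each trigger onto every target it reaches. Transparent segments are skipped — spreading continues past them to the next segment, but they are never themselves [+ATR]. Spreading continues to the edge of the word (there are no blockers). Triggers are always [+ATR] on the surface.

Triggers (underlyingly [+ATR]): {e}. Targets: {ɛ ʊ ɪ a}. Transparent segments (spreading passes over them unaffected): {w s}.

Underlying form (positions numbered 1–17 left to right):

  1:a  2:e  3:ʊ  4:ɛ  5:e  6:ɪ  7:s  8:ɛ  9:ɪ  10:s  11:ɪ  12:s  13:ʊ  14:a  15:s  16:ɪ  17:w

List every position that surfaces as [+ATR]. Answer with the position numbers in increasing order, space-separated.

1 2 3 4 5 6 8 9 11 13 14 16

From /e/ at 2 rightward: 3 /ʊ/ → [+ATR]; 4 /ɛ/ → [+ATR]; 5 /e/ is itself a trigger — this domain ends here.
From /e/ at 2 leftward: 1 /a/ → [+ATR]; word edge.
From /e/ at 5 rightward: 6 /ɪ/ → [+ATR]; 7 /s/ transparent; 8 /ɛ/ → [+ATR]; 9 /ɪ/ → [+ATR]; 10 /s/ transparent; 11 /ɪ/ → [+ATR]; 12 /s/ transparent; 13 /ʊ/ → [+ATR]; 14 /a/ → [+ATR]; 15 /s/ transparent; 16 /ɪ/ → [+ATR]; 17 /w/ transparent; word edge.
From /e/ at 5 leftward: 4 /ɛ/ → [+ATR]; 3 /ʊ/ → [+ATR]; 2 /e/ is itself a trigger — this domain ends here.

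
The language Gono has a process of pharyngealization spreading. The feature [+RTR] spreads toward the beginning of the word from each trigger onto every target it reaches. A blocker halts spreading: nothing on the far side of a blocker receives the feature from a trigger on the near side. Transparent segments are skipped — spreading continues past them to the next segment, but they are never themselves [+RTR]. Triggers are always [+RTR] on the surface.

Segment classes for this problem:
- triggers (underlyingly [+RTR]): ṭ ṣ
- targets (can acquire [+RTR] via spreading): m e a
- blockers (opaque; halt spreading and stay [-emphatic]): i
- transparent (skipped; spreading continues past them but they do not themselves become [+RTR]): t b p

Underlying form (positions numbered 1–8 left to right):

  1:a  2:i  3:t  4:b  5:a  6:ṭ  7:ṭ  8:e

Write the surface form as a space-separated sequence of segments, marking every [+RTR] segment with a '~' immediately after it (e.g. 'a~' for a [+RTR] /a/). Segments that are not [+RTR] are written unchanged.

From /ṭ/ at 6 leftward: 5 /a/ → [+RTR]; 4 /b/ transparent; 3 /t/ transparent; 2 /i/ blocks.
From /ṭ/ at 7 leftward: 6 /ṭ/ is itself a trigger — this domain ends here.
Targets with no active source: positions 1 8 stay [-emphatic].
[+RTR] positions on the surface: 5 6 7.

a i t b a~ ṭ~ ṭ~ e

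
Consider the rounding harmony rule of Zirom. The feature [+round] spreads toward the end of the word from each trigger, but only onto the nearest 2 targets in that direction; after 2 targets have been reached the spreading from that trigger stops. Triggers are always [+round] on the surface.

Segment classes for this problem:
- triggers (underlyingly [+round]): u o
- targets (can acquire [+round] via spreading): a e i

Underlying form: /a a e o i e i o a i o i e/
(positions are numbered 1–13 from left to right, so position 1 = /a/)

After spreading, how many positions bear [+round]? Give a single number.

From /o/ at 4 rightward: 5 /i/ → [+round]; 6 /e/ → [+round]; bound reached.
From /o/ at 8 rightward: 9 /a/ → [+round]; 10 /i/ → [+round]; bound reached.
From /o/ at 11 rightward: 12 /i/ → [+round]; 13 /e/ → [+round]; bound reached.
Targets with no active source: positions 1 2 3 7 stay [-round].
[+round] positions on the surface: 4 5 6 8 9 10 11 12 13.

9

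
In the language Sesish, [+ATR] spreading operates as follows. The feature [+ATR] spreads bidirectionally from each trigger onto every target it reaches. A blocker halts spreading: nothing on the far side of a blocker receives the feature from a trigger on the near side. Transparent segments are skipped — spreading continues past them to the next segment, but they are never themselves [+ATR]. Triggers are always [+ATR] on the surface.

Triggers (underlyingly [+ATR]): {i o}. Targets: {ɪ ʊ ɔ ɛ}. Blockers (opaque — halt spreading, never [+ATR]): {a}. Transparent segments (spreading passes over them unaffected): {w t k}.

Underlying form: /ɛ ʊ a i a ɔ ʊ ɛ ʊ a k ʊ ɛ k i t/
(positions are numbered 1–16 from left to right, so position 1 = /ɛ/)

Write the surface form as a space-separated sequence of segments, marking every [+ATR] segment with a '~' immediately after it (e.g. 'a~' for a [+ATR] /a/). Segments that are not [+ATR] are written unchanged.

From /i/ at 4 rightward: 5 /a/ blocks.
From /i/ at 4 leftward: 3 /a/ blocks.
From /i/ at 15 rightward: 16 /t/ transparent; word edge.
From /i/ at 15 leftward: 14 /k/ transparent; 13 /ɛ/ → [+ATR]; 12 /ʊ/ → [+ATR]; 11 /k/ transparent; 10 /a/ blocks.
Targets with no active source: positions 1 2 6 7 8 9 stay [-ATR].
[+ATR] positions on the surface: 4 12 13 15.

ɛ ʊ a i~ a ɔ ʊ ɛ ʊ a k ʊ~ ɛ~ k i~ t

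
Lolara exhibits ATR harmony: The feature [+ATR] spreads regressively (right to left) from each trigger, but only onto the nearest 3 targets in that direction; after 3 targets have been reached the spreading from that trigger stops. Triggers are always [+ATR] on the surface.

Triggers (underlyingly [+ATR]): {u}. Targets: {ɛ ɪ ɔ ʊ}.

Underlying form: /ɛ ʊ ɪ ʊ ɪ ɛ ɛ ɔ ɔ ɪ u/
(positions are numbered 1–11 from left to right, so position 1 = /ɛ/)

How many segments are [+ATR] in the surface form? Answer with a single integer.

From /u/ at 11 leftward: 10 /ɪ/ → [+ATR]; 9 /ɔ/ → [+ATR]; 8 /ɔ/ → [+ATR]; bound reached.
Targets with no active source: positions 1 2 3 4 5 6 7 stay [-ATR].
[+ATR] positions on the surface: 8 9 10 11.

4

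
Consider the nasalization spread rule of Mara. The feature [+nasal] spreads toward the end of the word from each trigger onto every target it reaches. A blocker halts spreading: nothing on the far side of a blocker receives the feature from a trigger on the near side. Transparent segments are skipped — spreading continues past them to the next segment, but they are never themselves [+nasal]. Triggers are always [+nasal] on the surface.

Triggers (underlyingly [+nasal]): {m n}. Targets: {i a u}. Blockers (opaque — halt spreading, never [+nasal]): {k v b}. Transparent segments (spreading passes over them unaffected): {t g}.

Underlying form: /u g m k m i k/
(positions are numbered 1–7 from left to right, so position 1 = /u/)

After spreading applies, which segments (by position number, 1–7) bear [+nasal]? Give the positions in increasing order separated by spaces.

3 5 6

From /m/ at 3 rightward: 4 /k/ blocks.
From /m/ at 5 rightward: 6 /i/ → [+nasal]; 7 /k/ blocks.
Target with no active source: position 1 stays [-nasal].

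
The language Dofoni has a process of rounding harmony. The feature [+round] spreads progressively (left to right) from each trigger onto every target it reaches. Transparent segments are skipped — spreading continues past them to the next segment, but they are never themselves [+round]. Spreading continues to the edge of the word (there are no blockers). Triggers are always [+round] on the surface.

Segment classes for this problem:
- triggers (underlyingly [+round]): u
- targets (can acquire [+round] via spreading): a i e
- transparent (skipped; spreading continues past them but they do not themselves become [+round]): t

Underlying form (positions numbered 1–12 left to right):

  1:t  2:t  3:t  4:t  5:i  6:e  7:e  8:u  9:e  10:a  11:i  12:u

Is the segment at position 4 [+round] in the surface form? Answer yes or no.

no

From /u/ at 8 rightward: 9 /e/ → [+round]; 10 /a/ → [+round]; 11 /i/ → [+round]; 12 /u/ is itself a trigger — this domain ends here.
From /u/ at 12 rightward: word edge.
Targets with no active source: positions 5 6 7 stay [-round].
[+round] positions on the surface: 8 9 10 11 12.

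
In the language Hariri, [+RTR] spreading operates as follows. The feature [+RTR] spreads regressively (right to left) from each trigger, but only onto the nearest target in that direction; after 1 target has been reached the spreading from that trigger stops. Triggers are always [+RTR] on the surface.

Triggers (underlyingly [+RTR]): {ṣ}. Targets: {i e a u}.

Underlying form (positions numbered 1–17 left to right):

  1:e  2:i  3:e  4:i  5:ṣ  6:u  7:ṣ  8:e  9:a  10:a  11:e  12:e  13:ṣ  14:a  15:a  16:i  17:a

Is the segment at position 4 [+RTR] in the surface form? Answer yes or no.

From /ṣ/ at 5 leftward: 4 /i/ → [+RTR]; bound reached.
From /ṣ/ at 7 leftward: 6 /u/ → [+RTR]; bound reached.
From /ṣ/ at 13 leftward: 12 /e/ → [+RTR]; bound reached.
Targets with no active source: positions 1 2 3 8 9 10 11 14 15 16 17 stay [-emphatic].
[+RTR] positions on the surface: 4 5 6 7 12 13.

yes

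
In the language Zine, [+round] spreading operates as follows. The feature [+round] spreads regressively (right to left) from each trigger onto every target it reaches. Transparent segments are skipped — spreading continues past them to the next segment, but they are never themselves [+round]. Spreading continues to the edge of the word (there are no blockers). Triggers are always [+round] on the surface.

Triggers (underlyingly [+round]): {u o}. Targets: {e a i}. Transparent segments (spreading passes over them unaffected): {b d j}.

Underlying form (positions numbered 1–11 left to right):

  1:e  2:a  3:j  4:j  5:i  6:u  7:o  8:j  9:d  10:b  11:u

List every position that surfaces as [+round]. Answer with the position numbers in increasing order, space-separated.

From /u/ at 6 leftward: 5 /i/ → [+round]; 4 /j/ transparent; 3 /j/ transparent; 2 /a/ → [+round]; 1 /e/ → [+round]; word edge.
From /o/ at 7 leftward: 6 /u/ is itself a trigger — this domain ends here.
From /u/ at 11 leftward: 10 /b/ transparent; 9 /d/ transparent; 8 /j/ transparent; 7 /o/ is itself a trigger — this domain ends here.

1 2 5 6 7 11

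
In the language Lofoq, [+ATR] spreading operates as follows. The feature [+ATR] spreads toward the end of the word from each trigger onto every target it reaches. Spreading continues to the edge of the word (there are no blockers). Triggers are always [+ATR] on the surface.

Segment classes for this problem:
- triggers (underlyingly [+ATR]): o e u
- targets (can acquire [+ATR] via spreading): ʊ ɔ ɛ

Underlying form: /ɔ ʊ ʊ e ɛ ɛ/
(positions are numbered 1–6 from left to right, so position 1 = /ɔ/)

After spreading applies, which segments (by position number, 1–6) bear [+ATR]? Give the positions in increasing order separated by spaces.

4 5 6

From /e/ at 4 rightward: 5 /ɛ/ → [+ATR]; 6 /ɛ/ → [+ATR]; word edge.
Targets with no active source: positions 1 2 3 stay [-ATR].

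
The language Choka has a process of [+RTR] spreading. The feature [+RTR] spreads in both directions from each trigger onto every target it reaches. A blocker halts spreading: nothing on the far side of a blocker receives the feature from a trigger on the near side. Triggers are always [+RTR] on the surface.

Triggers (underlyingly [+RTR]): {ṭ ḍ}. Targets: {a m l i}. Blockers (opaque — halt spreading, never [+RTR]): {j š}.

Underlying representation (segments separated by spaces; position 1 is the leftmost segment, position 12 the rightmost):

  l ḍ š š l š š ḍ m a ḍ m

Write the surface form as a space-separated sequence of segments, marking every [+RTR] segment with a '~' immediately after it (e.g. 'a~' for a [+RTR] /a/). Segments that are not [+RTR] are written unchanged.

From /ḍ/ at 2 rightward: 3 /š/ blocks.
From /ḍ/ at 2 leftward: 1 /l/ → [+RTR]; word edge.
From /ḍ/ at 8 rightward: 9 /m/ → [+RTR]; 10 /a/ → [+RTR]; 11 /ḍ/ is itself a trigger — this domain ends here.
From /ḍ/ at 8 leftward: 7 /š/ blocks.
From /ḍ/ at 11 rightward: 12 /m/ → [+RTR]; word edge.
From /ḍ/ at 11 leftward: 10 /a/ → [+RTR]; 9 /m/ → [+RTR]; 8 /ḍ/ is itself a trigger — this domain ends here.
Target with no active source: position 5 stays [-emphatic].
[+RTR] positions on the surface: 1 2 8 9 10 11 12.

l~ ḍ~ š š l š š ḍ~ m~ a~ ḍ~ m~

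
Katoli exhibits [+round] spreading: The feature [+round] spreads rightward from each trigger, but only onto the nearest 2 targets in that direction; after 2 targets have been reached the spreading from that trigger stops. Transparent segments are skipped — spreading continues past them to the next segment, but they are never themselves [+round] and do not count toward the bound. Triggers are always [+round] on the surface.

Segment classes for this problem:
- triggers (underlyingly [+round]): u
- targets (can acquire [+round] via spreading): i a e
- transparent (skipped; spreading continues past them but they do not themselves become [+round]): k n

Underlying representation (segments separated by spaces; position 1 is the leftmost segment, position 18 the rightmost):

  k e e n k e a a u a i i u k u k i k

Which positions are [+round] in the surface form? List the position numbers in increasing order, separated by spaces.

9 10 11 13 15 17

From /u/ at 9 rightward: 10 /a/ → [+round]; 11 /i/ → [+round]; bound reached.
From /u/ at 13 rightward: 14 /k/ transparent; 15 /u/ is itself a trigger — this domain ends here.
From /u/ at 15 rightward: 16 /k/ transparent; 17 /i/ → [+round]; 18 /k/ transparent; word edge.
Targets with no active source: positions 2 3 6 7 8 12 stay [-round].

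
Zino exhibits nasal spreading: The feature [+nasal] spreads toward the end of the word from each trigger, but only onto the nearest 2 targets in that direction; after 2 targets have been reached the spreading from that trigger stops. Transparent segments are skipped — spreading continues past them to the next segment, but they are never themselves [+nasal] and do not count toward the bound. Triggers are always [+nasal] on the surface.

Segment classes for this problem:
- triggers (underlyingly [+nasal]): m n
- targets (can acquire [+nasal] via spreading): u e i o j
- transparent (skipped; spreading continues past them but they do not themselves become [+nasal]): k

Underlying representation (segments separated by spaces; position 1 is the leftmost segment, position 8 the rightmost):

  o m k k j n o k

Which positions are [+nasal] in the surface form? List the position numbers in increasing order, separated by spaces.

2 5 6 7

From /m/ at 2 rightward: 3 /k/ transparent; 4 /k/ transparent; 5 /j/ → [+nasal]; 6 /n/ is itself a trigger — this domain ends here.
From /n/ at 6 rightward: 7 /o/ → [+nasal]; 8 /k/ transparent; word edge.
Target with no active source: position 1 stays [-nasal].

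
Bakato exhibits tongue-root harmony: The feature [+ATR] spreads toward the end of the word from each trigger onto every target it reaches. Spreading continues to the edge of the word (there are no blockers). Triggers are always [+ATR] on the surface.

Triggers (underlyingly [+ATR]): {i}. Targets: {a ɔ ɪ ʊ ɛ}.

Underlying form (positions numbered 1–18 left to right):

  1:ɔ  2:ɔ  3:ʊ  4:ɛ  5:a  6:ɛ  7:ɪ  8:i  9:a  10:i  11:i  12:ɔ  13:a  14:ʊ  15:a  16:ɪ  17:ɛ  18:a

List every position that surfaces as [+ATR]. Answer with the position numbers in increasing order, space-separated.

8 9 10 11 12 13 14 15 16 17 18

From /i/ at 8 rightward: 9 /a/ → [+ATR]; 10 /i/ is itself a trigger — this domain ends here.
From /i/ at 10 rightward: 11 /i/ is itself a trigger — this domain ends here.
From /i/ at 11 rightward: 12 /ɔ/ → [+ATR]; 13 /a/ → [+ATR]; 14 /ʊ/ → [+ATR]; 15 /a/ → [+ATR]; 16 /ɪ/ → [+ATR]; 17 /ɛ/ → [+ATR]; 18 /a/ → [+ATR]; word edge.
Targets with no active source: positions 1 2 3 4 5 6 7 stay [-ATR].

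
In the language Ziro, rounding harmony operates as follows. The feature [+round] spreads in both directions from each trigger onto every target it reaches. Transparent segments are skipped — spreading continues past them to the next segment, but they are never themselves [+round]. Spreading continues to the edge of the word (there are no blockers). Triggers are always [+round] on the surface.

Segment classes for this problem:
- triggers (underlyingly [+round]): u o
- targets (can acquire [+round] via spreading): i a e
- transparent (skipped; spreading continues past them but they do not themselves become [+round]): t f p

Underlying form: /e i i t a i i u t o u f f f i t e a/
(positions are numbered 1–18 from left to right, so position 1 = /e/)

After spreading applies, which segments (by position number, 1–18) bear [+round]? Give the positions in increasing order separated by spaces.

1 2 3 5 6 7 8 10 11 15 17 18

From /u/ at 8 rightward: 9 /t/ transparent; 10 /o/ is itself a trigger — this domain ends here.
From /u/ at 8 leftward: 7 /i/ → [+round]; 6 /i/ → [+round]; 5 /a/ → [+round]; 4 /t/ transparent; 3 /i/ → [+round]; 2 /i/ → [+round]; 1 /e/ → [+round]; word edge.
From /o/ at 10 rightward: 11 /u/ is itself a trigger — this domain ends here.
From /o/ at 10 leftward: 9 /t/ transparent; 8 /u/ is itself a trigger — this domain ends here.
From /u/ at 11 rightward: 12 /f/ transparent; 13 /f/ transparent; 14 /f/ transparent; 15 /i/ → [+round]; 16 /t/ transparent; 17 /e/ → [+round]; 18 /a/ → [+round]; word edge.
From /u/ at 11 leftward: 10 /o/ is itself a trigger — this domain ends here.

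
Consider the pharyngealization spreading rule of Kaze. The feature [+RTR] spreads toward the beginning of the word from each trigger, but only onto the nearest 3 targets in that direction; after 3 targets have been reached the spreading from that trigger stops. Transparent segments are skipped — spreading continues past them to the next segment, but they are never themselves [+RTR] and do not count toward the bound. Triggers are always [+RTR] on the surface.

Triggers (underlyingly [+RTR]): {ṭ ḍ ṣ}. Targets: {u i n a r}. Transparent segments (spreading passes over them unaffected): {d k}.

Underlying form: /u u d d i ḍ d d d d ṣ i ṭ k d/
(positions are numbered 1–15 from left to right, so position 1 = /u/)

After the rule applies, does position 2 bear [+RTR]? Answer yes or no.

From /ḍ/ at 6 leftward: 5 /i/ → [+RTR]; 4 /d/ transparent; 3 /d/ transparent; 2 /u/ → [+RTR]; 1 /u/ → [+RTR]; bound reached.
From /ṣ/ at 11 leftward: 10 /d/ transparent; 9 /d/ transparent; 8 /d/ transparent; 7 /d/ transparent; 6 /ḍ/ is itself a trigger — this domain ends here.
From /ṭ/ at 13 leftward: 12 /i/ → [+RTR]; 11 /ṣ/ is itself a trigger — this domain ends here.
[+RTR] positions on the surface: 1 2 5 6 11 12 13.

yes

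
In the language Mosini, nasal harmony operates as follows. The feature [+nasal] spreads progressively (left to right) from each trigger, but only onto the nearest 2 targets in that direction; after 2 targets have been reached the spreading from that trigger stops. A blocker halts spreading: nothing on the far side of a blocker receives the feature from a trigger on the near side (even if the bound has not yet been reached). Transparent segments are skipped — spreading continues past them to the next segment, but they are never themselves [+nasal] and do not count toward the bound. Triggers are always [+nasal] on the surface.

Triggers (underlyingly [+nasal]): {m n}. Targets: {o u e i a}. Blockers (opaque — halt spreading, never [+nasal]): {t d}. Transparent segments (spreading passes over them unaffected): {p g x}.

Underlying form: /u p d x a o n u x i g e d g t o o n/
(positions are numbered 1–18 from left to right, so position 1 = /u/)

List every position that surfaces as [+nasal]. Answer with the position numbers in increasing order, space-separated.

7 8 10 18

From /n/ at 7 rightward: 8 /u/ → [+nasal]; 9 /x/ transparent; 10 /i/ → [+nasal]; bound reached.
From /n/ at 18 rightward: word edge.
Targets with no active source: positions 1 5 6 12 16 17 stay [-nasal].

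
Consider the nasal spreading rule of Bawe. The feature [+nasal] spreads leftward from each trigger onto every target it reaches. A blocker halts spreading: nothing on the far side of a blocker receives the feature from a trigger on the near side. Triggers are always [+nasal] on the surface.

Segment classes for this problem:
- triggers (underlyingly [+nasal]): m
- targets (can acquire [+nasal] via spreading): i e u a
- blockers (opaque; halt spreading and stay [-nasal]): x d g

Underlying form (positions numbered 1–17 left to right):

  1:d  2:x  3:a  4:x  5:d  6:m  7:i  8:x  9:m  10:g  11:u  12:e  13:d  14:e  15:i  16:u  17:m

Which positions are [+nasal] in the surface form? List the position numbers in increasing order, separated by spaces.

6 9 14 15 16 17

From /m/ at 6 leftward: 5 /d/ blocks.
From /m/ at 9 leftward: 8 /x/ blocks.
From /m/ at 17 leftward: 16 /u/ → [+nasal]; 15 /i/ → [+nasal]; 14 /e/ → [+nasal]; 13 /d/ blocks.
Targets with no active source: positions 3 7 11 12 stay [-nasal].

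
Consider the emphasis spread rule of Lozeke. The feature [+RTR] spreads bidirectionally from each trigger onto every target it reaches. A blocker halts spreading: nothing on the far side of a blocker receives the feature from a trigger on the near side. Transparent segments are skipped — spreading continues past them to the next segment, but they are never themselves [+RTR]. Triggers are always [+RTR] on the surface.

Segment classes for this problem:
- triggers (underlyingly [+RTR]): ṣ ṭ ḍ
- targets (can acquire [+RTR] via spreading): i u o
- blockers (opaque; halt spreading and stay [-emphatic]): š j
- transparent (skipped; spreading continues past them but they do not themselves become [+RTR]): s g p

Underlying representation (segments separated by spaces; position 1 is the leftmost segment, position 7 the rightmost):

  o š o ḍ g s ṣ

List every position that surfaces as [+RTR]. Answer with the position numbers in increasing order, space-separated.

3 4 7

From /ḍ/ at 4 rightward: 5 /g/ transparent; 6 /s/ transparent; 7 /ṣ/ is itself a trigger — this domain ends here.
From /ḍ/ at 4 leftward: 3 /o/ → [+RTR]; 2 /š/ blocks.
From /ṣ/ at 7 rightward: word edge.
From /ṣ/ at 7 leftward: 6 /s/ transparent; 5 /g/ transparent; 4 /ḍ/ is itself a trigger — this domain ends here.
Target with no active source: position 1 stays [-emphatic].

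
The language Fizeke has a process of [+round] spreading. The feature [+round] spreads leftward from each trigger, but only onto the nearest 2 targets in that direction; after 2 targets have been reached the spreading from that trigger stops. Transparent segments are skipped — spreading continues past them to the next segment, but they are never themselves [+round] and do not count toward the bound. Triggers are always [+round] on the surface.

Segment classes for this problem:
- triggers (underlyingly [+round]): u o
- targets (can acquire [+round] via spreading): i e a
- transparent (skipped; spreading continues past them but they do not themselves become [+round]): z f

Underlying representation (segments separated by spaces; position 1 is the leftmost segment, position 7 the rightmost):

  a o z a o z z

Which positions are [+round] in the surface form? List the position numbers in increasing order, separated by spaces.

1 2 4 5

From /o/ at 2 leftward: 1 /a/ → [+round]; word edge.
From /o/ at 5 leftward: 4 /a/ → [+round]; 3 /z/ transparent; 2 /o/ is itself a trigger — this domain ends here.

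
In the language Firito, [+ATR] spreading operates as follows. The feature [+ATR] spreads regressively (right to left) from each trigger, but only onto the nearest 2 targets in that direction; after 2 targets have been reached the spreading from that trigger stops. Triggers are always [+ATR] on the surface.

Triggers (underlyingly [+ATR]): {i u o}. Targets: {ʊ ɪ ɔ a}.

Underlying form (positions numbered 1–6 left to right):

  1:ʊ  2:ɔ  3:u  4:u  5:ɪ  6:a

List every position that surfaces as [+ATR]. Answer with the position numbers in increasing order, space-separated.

From /u/ at 3 leftward: 2 /ɔ/ → [+ATR]; 1 /ʊ/ → [+ATR]; bound reached.
From /u/ at 4 leftward: 3 /u/ is itself a trigger — this domain ends here.
Targets with no active source: positions 5 6 stay [-ATR].

1 2 3 4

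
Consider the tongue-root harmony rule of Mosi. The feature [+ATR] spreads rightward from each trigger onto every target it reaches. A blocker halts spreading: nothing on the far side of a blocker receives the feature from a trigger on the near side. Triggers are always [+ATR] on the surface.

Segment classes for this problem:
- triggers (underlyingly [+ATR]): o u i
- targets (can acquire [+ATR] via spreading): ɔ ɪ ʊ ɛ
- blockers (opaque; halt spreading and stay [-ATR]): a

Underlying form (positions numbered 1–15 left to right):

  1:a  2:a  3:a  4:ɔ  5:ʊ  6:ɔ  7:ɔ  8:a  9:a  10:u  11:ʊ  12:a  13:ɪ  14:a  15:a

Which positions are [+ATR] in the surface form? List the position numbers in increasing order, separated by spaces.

From /u/ at 10 rightward: 11 /ʊ/ → [+ATR]; 12 /a/ blocks.
Targets with no active source: positions 4 5 6 7 13 stay [-ATR].

10 11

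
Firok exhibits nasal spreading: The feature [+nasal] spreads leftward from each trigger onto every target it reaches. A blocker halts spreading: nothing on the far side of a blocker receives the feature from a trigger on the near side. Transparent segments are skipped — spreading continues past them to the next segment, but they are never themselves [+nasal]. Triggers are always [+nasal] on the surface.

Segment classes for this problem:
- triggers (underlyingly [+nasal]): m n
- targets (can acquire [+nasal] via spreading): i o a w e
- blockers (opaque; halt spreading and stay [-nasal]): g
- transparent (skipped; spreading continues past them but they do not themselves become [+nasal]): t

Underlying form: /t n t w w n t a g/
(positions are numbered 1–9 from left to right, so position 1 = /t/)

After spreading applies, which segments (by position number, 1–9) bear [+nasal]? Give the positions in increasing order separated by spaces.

From /n/ at 2 leftward: 1 /t/ transparent; word edge.
From /n/ at 6 leftward: 5 /w/ → [+nasal]; 4 /w/ → [+nasal]; 3 /t/ transparent; 2 /n/ is itself a trigger — this domain ends here.
Target with no active source: position 8 stays [-nasal].

2 4 5 6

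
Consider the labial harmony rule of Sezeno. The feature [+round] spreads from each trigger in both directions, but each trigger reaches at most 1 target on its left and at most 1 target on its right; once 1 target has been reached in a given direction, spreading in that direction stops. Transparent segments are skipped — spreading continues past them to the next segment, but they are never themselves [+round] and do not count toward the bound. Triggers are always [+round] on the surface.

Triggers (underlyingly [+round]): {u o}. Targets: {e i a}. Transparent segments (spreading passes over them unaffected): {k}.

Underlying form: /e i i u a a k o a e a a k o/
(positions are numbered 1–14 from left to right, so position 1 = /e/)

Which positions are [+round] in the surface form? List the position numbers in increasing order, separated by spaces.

From /u/ at 4 rightward: 5 /a/ → [+round]; bound reached.
From /u/ at 4 leftward: 3 /i/ → [+round]; bound reached.
From /o/ at 8 rightward: 9 /a/ → [+round]; bound reached.
From /o/ at 8 leftward: 7 /k/ transparent; 6 /a/ → [+round]; bound reached.
From /o/ at 14 rightward: word edge.
From /o/ at 14 leftward: 13 /k/ transparent; 12 /a/ → [+round]; bound reached.
Targets with no active source: positions 1 2 10 11 stay [-round].

3 4 5 6 8 9 12 14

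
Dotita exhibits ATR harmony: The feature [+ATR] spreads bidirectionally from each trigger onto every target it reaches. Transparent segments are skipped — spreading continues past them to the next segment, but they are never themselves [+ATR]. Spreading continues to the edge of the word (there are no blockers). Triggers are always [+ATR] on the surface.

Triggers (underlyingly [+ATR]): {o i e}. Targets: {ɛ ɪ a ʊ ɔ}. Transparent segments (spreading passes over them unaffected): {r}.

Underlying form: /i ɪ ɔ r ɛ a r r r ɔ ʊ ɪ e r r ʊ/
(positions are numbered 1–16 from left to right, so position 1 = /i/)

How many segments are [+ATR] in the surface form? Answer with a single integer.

From /i/ at 1 rightward: 2 /ɪ/ → [+ATR]; 3 /ɔ/ → [+ATR]; 4 /r/ transparent; 5 /ɛ/ → [+ATR]; 6 /a/ → [+ATR]; 7 /r/ transparent; 8 /r/ transparent; 9 /r/ transparent; 10 /ɔ/ → [+ATR]; 11 /ʊ/ → [+ATR]; 12 /ɪ/ → [+ATR]; 13 /e/ is itself a trigger — this domain ends here.
From /i/ at 1 leftward: word edge.
From /e/ at 13 rightward: 14 /r/ transparent; 15 /r/ transparent; 16 /ʊ/ → [+ATR]; word edge.
From /e/ at 13 leftward: 12 /ɪ/ → [+ATR]; 11 /ʊ/ → [+ATR]; 10 /ɔ/ → [+ATR]; 9 /r/ transparent; 8 /r/ transparent; 7 /r/ transparent; 6 /a/ → [+ATR]; 5 /ɛ/ → [+ATR]; 4 /r/ transparent; 3 /ɔ/ → [+ATR]; 2 /ɪ/ → [+ATR]; 1 /i/ is itself a trigger — this domain ends here.
[+ATR] positions on the surface: 1 2 3 5 6 10 11 12 13 16.

10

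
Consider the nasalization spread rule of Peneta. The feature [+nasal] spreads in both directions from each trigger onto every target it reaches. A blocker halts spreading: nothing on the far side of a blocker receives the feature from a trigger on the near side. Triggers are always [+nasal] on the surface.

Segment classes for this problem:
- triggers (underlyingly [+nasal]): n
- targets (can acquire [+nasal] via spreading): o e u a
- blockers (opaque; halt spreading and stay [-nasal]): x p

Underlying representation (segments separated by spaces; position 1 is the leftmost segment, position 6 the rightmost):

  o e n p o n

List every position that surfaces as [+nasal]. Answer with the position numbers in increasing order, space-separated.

From /n/ at 3 rightward: 4 /p/ blocks.
From /n/ at 3 leftward: 2 /e/ → [+nasal]; 1 /o/ → [+nasal]; word edge.
From /n/ at 6 rightward: word edge.
From /n/ at 6 leftward: 5 /o/ → [+nasal]; 4 /p/ blocks.

1 2 3 5 6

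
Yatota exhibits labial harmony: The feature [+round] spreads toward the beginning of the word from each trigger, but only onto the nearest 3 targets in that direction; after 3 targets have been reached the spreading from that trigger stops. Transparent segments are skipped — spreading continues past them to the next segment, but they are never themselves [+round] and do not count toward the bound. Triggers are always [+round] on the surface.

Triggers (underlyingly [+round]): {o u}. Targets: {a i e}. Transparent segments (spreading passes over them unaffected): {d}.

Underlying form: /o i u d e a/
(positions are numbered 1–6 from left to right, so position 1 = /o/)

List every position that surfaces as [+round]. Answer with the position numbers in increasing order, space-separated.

1 2 3

From /o/ at 1 leftward: word edge.
From /u/ at 3 leftward: 2 /i/ → [+round]; 1 /o/ is itself a trigger — this domain ends here.
Targets with no active source: positions 5 6 stay [-round].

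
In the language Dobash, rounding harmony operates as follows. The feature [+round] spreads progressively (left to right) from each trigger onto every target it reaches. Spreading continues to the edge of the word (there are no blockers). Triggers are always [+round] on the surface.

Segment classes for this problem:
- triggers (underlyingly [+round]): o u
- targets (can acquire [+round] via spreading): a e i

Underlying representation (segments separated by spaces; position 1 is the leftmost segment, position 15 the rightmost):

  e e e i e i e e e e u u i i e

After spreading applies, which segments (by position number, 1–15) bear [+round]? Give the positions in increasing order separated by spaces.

11 12 13 14 15

From /u/ at 11 rightward: 12 /u/ is itself a trigger — this domain ends here.
From /u/ at 12 rightward: 13 /i/ → [+round]; 14 /i/ → [+round]; 15 /e/ → [+round]; word edge.
Targets with no active source: positions 1 2 3 4 5 6 7 8 9 10 stay [-round].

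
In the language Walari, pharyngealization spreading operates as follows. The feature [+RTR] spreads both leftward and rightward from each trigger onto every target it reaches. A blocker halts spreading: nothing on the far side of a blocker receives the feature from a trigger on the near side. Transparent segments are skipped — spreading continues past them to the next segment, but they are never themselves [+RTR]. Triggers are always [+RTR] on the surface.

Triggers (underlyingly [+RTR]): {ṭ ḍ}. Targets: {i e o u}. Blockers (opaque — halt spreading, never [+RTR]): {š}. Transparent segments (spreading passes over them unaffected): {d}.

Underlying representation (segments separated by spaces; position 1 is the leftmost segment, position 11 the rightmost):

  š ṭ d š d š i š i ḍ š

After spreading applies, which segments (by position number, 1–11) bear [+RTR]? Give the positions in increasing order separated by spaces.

From /ṭ/ at 2 rightward: 3 /d/ transparent; 4 /š/ blocks.
From /ṭ/ at 2 leftward: 1 /š/ blocks.
From /ḍ/ at 10 rightward: 11 /š/ blocks.
From /ḍ/ at 10 leftward: 9 /i/ → [+RTR]; 8 /š/ blocks.
Target with no active source: position 7 stays [-emphatic].

2 9 10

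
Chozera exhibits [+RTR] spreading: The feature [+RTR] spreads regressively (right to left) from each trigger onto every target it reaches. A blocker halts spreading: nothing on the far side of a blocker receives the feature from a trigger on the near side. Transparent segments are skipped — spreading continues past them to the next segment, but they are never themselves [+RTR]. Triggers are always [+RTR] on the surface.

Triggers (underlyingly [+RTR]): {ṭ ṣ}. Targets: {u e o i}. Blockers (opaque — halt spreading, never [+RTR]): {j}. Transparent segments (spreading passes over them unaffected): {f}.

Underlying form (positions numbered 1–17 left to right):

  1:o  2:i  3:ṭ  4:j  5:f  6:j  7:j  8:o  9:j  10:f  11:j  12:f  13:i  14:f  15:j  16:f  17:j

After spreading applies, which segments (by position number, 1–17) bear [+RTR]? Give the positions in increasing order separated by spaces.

From /ṭ/ at 3 leftward: 2 /i/ → [+RTR]; 1 /o/ → [+RTR]; word edge.
Targets with no active source: positions 8 13 stay [-emphatic].

1 2 3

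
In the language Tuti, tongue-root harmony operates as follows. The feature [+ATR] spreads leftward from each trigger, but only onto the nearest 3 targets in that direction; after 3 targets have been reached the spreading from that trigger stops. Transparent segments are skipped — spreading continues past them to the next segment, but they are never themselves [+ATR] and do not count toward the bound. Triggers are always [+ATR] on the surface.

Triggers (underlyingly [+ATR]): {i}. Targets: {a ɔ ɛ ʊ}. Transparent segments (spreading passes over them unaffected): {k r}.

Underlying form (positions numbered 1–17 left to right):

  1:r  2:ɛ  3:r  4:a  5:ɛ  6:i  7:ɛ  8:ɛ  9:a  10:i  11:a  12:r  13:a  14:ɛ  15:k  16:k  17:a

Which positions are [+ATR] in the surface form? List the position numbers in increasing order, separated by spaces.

2 4 5 6 7 8 9 10

From /i/ at 6 leftward: 5 /ɛ/ → [+ATR]; 4 /a/ → [+ATR]; 3 /r/ transparent; 2 /ɛ/ → [+ATR]; bound reached.
From /i/ at 10 leftward: 9 /a/ → [+ATR]; 8 /ɛ/ → [+ATR]; 7 /ɛ/ → [+ATR]; bound reached.
Targets with no active source: positions 11 13 14 17 stay [-ATR].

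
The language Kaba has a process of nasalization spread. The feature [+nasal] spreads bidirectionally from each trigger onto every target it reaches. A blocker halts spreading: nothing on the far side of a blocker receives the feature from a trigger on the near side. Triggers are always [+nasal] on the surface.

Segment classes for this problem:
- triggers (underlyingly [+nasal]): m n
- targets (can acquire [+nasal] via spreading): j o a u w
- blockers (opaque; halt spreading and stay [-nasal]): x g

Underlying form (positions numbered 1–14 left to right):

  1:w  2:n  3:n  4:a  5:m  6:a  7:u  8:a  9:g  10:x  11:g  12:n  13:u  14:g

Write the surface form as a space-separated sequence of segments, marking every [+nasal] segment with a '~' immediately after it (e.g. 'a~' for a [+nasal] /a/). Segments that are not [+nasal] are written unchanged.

From /n/ at 2 rightward: 3 /n/ is itself a trigger — this domain ends here.
From /n/ at 2 leftward: 1 /w/ → [+nasal]; word edge.
From /n/ at 3 rightward: 4 /a/ → [+nasal]; 5 /m/ is itself a trigger — this domain ends here.
From /n/ at 3 leftward: 2 /n/ is itself a trigger — this domain ends here.
From /m/ at 5 rightward: 6 /a/ → [+nasal]; 7 /u/ → [+nasal]; 8 /a/ → [+nasal]; 9 /g/ blocks.
From /m/ at 5 leftward: 4 /a/ → [+nasal]; 3 /n/ is itself a trigger — this domain ends here.
From /n/ at 12 rightward: 13 /u/ → [+nasal]; 14 /g/ blocks.
From /n/ at 12 leftward: 11 /g/ blocks.
[+nasal] positions on the surface: 1 2 3 4 5 6 7 8 12 13.

w~ n~ n~ a~ m~ a~ u~ a~ g x g n~ u~ g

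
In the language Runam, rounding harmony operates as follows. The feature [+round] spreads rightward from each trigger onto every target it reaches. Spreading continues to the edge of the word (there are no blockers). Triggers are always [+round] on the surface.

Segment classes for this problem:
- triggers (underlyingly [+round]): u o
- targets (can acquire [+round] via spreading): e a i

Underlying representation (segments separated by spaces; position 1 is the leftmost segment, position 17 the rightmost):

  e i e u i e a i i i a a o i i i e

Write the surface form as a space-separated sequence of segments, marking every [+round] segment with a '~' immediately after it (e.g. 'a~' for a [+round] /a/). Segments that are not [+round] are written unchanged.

e i e u~ i~ e~ a~ i~ i~ i~ a~ a~ o~ i~ i~ i~ e~

From /u/ at 4 rightward: 5 /i/ → [+round]; 6 /e/ → [+round]; 7 /a/ → [+round]; 8 /i/ → [+round]; 9 /i/ → [+round]; 10 /i/ → [+round]; 11 /a/ → [+round]; 12 /a/ → [+round]; 13 /o/ is itself a trigger — this domain ends here.
From /o/ at 13 rightward: 14 /i/ → [+round]; 15 /i/ → [+round]; 16 /i/ → [+round]; 17 /e/ → [+round]; word edge.
Targets with no active source: positions 1 2 3 stay [-round].
[+round] positions on the surface: 4 5 6 7 8 9 10 11 12 13 14 15 16 17.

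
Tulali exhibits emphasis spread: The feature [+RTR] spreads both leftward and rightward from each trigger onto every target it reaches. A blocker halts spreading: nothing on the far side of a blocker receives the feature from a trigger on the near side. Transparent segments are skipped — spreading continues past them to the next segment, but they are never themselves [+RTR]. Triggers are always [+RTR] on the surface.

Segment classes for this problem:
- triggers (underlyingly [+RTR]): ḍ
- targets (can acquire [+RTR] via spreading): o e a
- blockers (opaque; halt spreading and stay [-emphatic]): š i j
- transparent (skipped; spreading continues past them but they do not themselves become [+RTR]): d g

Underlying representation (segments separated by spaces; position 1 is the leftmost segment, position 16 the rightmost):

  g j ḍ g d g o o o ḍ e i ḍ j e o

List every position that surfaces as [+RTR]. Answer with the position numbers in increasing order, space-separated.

3 7 8 9 10 11 13

From /ḍ/ at 3 rightward: 4 /g/ transparent; 5 /d/ transparent; 6 /g/ transparent; 7 /o/ → [+RTR]; 8 /o/ → [+RTR]; 9 /o/ → [+RTR]; 10 /ḍ/ is itself a trigger — this domain ends here.
From /ḍ/ at 3 leftward: 2 /j/ blocks.
From /ḍ/ at 10 rightward: 11 /e/ → [+RTR]; 12 /i/ blocks.
From /ḍ/ at 10 leftward: 9 /o/ → [+RTR]; 8 /o/ → [+RTR]; 7 /o/ → [+RTR]; 6 /g/ transparent; 5 /d/ transparent; 4 /g/ transparent; 3 /ḍ/ is itself a trigger — this domain ends here.
From /ḍ/ at 13 rightward: 14 /j/ blocks.
From /ḍ/ at 13 leftward: 12 /i/ blocks.
Targets with no active source: positions 15 16 stay [-emphatic].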